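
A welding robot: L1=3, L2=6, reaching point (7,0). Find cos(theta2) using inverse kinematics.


Given: L1 = 3, L2 = 6, target (x, y) = (7, 0)
Using cos(theta2) = (x^2 + y^2 - L1^2 - L2^2) / (2*L1*L2)
x^2 + y^2 = 7^2 + 0 = 49
L1^2 + L2^2 = 9 + 36 = 45
Numerator = 49 - 45 = 4
Denominator = 2*3*6 = 36
cos(theta2) = 4/36 = 1/9

1/9


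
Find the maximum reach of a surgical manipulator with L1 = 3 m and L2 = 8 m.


Given: L1 = 3 m, L2 = 8 m
For a 2-link planar arm, max reach = L1 + L2 (fully extended)
Max reach = 3 + 8
Max reach = 11 m

11 m


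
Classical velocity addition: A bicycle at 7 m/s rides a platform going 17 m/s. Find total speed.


Given: object velocity = 7 m/s, platform velocity = 17 m/s (same direction)
Using classical velocity addition: v_total = v_object + v_platform
v_total = 7 + 17
v_total = 24 m/s

24 m/s


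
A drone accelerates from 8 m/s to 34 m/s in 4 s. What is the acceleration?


Given: initial velocity v0 = 8 m/s, final velocity v = 34 m/s, time t = 4 s
Using a = (v - v0) / t
a = (34 - 8) / 4
a = 26 / 4
a = 13/2 m/s^2

13/2 m/s^2


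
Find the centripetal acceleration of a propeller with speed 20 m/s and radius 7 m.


Given: v = 20 m/s, r = 7 m
Using a_c = v^2 / r
a_c = 20^2 / 7
a_c = 400 / 7
a_c = 400/7 m/s^2

400/7 m/s^2


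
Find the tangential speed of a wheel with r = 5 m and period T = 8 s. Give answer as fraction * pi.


Given: radius r = 5 m, period T = 8 s
Using v = 2*pi*r / T
v = 2*pi*5 / 8
v = 10*pi / 8
v = 5/4*pi m/s

5/4*pi m/s


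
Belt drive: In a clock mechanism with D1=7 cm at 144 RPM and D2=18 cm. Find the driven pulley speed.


Given: D1 = 7 cm, w1 = 144 RPM, D2 = 18 cm
Using D1*w1 = D2*w2
w2 = D1*w1 / D2
w2 = 7*144 / 18
w2 = 1008 / 18
w2 = 56 RPM

56 RPM


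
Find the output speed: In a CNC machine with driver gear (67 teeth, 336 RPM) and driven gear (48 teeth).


Given: N1 = 67 teeth, w1 = 336 RPM, N2 = 48 teeth
Using N1*w1 = N2*w2
w2 = N1*w1 / N2
w2 = 67*336 / 48
w2 = 22512 / 48
w2 = 469 RPM

469 RPM


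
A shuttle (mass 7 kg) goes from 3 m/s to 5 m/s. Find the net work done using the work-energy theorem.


Given: m = 7 kg, v0 = 3 m/s, v = 5 m/s
Using W = (1/2)*m*(v^2 - v0^2)
v^2 = 5^2 = 25
v0^2 = 3^2 = 9
v^2 - v0^2 = 25 - 9 = 16
W = (1/2)*7*16 = 56 J

56 J


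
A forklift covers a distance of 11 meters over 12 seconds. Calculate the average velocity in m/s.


Given: distance d = 11 m, time t = 12 s
Using v = d / t
v = 11 / 12
v = 11/12 m/s

11/12 m/s


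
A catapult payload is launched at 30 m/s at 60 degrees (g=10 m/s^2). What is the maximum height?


Given: v0 = 30 m/s, theta = 60 deg, g = 10 m/s^2
sin^2(60) = 3/4
Using H = v0^2 * sin^2(theta) / (2*g)
H = 30^2 * 3/4 / (2*10)
H = 900 * 3/4 / 20
H = 675 / 20
H = 135/4 m

135/4 m


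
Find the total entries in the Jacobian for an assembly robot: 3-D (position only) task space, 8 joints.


Given: task space dimension = 3, joints = 8
Jacobian is a 3 x 8 matrix
Total entries = rows * columns
Total = 3 * 8
Total = 24

24


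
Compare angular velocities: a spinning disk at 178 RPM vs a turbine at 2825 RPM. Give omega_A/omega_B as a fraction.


Given: RPM_A = 178, RPM_B = 2825
omega = 2*pi*RPM/60, so omega_A/omega_B = RPM_A / RPM_B
omega_A/omega_B = 178 / 2825
omega_A/omega_B = 178/2825

178/2825


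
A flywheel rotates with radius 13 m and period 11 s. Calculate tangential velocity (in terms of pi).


Given: radius r = 13 m, period T = 11 s
Using v = 2*pi*r / T
v = 2*pi*13 / 11
v = 26*pi / 11
v = 26/11*pi m/s

26/11*pi m/s


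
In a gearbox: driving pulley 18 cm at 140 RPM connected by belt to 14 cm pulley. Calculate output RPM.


Given: D1 = 18 cm, w1 = 140 RPM, D2 = 14 cm
Using D1*w1 = D2*w2
w2 = D1*w1 / D2
w2 = 18*140 / 14
w2 = 2520 / 14
w2 = 180 RPM

180 RPM


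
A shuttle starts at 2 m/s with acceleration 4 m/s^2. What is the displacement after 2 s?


Given: v0 = 2 m/s, a = 4 m/s^2, t = 2 s
Using s = v0*t + (1/2)*a*t^2
s = 2*2 + (1/2)*4*2^2
s = 4 + (1/2)*16
s = 4 + 8
s = 12

12 m


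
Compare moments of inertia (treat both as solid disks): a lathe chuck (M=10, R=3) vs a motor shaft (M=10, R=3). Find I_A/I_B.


Given: M1=10 kg, R1=3 m, M2=10 kg, R2=3 m
For a disk: I = (1/2)*M*R^2, so I_A/I_B = (M1*R1^2)/(M2*R2^2)
M1*R1^2 = 10*9 = 90
M2*R2^2 = 10*9 = 90
I_A/I_B = 90/90 = 1

1


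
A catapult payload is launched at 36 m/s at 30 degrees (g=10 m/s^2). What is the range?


Given: v0 = 36 m/s, theta = 30 deg, g = 10 m/s^2
sin(2*30) = sin(60) = sqrt(3)/2
Using R = v0^2 * sin(2*theta) / g
R = 36^2 * (sqrt(3)/2) / 10
R = 1296 * sqrt(3) / 20
R = 324/5*sqrt(3) m

324/5*sqrt(3) m


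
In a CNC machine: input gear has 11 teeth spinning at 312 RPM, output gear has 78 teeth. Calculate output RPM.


Given: N1 = 11 teeth, w1 = 312 RPM, N2 = 78 teeth
Using N1*w1 = N2*w2
w2 = N1*w1 / N2
w2 = 11*312 / 78
w2 = 3432 / 78
w2 = 44 RPM

44 RPM


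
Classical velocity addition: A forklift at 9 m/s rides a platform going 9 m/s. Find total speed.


Given: object velocity = 9 m/s, platform velocity = 9 m/s (same direction)
Using classical velocity addition: v_total = v_object + v_platform
v_total = 9 + 9
v_total = 18 m/s

18 m/s


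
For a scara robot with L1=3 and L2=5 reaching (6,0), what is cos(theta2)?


Given: L1 = 3, L2 = 5, target (x, y) = (6, 0)
Using cos(theta2) = (x^2 + y^2 - L1^2 - L2^2) / (2*L1*L2)
x^2 + y^2 = 6^2 + 0 = 36
L1^2 + L2^2 = 9 + 25 = 34
Numerator = 36 - 34 = 2
Denominator = 2*3*5 = 30
cos(theta2) = 2/30 = 1/15

1/15


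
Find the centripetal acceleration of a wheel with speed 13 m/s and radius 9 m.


Given: v = 13 m/s, r = 9 m
Using a_c = v^2 / r
a_c = 13^2 / 9
a_c = 169 / 9
a_c = 169/9 m/s^2

169/9 m/s^2


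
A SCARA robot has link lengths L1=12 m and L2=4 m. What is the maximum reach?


Given: L1 = 12 m, L2 = 4 m
For a 2-link planar arm, max reach = L1 + L2 (fully extended)
Max reach = 12 + 4
Max reach = 16 m

16 m


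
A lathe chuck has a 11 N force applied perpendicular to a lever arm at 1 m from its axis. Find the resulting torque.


Given: F = 11 N, r = 1 m, angle = 90 deg (perpendicular)
Using tau = F * r * sin(90)
sin(90) = 1
tau = 11 * 1 * 1
tau = 11 Nm

11 Nm


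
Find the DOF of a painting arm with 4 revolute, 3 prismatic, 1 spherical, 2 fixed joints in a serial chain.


Given: serial robot with 4 revolute, 3 prismatic, 1 spherical, 2 fixed joints
DOF contribution per joint type: revolute=1, prismatic=1, spherical=3, fixed=0
DOF = 4*1 + 3*1 + 1*3 + 2*0
DOF = 10

10


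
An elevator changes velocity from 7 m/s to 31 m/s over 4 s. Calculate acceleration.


Given: initial velocity v0 = 7 m/s, final velocity v = 31 m/s, time t = 4 s
Using a = (v - v0) / t
a = (31 - 7) / 4
a = 24 / 4
a = 6 m/s^2

6 m/s^2


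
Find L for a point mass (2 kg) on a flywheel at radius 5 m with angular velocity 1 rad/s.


Given: m = 2 kg, r = 5 m, omega = 1 rad/s
For a point mass: I = m*r^2
I = 2*5^2 = 2*25 = 50
L = I*omega = 50*1
L = 50 kg*m^2/s

50 kg*m^2/s


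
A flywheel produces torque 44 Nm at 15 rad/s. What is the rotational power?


Given: tau = 44 Nm, omega = 15 rad/s
Using P = tau * omega
P = 44 * 15
P = 660 W

660 W


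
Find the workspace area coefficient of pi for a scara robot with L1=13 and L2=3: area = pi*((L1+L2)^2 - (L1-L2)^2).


Given: L1 = 13, L2 = 3
(L1+L2)^2 = (16)^2 = 256
(L1-L2)^2 = (10)^2 = 100
Difference = 256 - 100 = 156
This equals 4*L1*L2 = 4*13*3 = 156
Workspace area = 156*pi

156


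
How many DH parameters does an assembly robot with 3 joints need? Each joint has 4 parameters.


Given: 3 joints, 4 DH parameters per joint (d, theta, a, alpha)
Total DH parameters = number_of_joints * 4
Total = 3 * 4
Total = 12

12


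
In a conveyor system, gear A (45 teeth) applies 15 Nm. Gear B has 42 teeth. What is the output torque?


Given: N1 = 45, N2 = 42, T1 = 15 Nm
Using T2/T1 = N2/N1
T2 = T1 * N2 / N1
T2 = 15 * 42 / 45
T2 = 630 / 45
T2 = 14 Nm

14 Nm


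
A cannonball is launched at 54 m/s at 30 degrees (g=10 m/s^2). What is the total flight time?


Given: v0 = 54 m/s, theta = 30 deg, g = 10 m/s^2
sin(30) = 1/2
Using T = 2*v0*sin(theta) / g
T = 2*54*1/2 / 10
T = 54 / 10
T = 27/5 s

27/5 s


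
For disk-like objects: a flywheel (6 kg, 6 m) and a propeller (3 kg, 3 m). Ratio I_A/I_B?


Given: M1=6 kg, R1=6 m, M2=3 kg, R2=3 m
For a disk: I = (1/2)*M*R^2, so I_A/I_B = (M1*R1^2)/(M2*R2^2)
M1*R1^2 = 6*36 = 216
M2*R2^2 = 3*9 = 27
I_A/I_B = 216/27 = 8

8


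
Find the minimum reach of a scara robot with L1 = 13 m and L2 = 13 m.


Given: L1 = 13 m, L2 = 13 m
For a 2-link planar arm, min reach = |L1 - L2| (second link folded back)
Min reach = |13 - 13|
Min reach = 0 m

0 m


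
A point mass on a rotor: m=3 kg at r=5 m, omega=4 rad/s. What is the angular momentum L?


Given: m = 3 kg, r = 5 m, omega = 4 rad/s
For a point mass: I = m*r^2
I = 3*5^2 = 3*25 = 75
L = I*omega = 75*4
L = 300 kg*m^2/s

300 kg*m^2/s


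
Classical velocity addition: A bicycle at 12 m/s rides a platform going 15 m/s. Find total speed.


Given: object velocity = 12 m/s, platform velocity = 15 m/s (same direction)
Using classical velocity addition: v_total = v_object + v_platform
v_total = 12 + 15
v_total = 27 m/s

27 m/s


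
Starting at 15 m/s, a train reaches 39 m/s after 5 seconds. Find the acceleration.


Given: initial velocity v0 = 15 m/s, final velocity v = 39 m/s, time t = 5 s
Using a = (v - v0) / t
a = (39 - 15) / 5
a = 24 / 5
a = 24/5 m/s^2

24/5 m/s^2


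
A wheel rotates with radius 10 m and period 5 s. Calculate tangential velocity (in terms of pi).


Given: radius r = 10 m, period T = 5 s
Using v = 2*pi*r / T
v = 2*pi*10 / 5
v = 20*pi / 5
v = 4*pi m/s

4*pi m/s


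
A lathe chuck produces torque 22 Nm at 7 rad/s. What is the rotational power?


Given: tau = 22 Nm, omega = 7 rad/s
Using P = tau * omega
P = 22 * 7
P = 154 W

154 W


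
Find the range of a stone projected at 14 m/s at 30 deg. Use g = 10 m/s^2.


Given: v0 = 14 m/s, theta = 30 deg, g = 10 m/s^2
sin(2*30) = sin(60) = sqrt(3)/2
Using R = v0^2 * sin(2*theta) / g
R = 14^2 * (sqrt(3)/2) / 10
R = 196 * sqrt(3) / 20
R = 49/5*sqrt(3) m

49/5*sqrt(3) m


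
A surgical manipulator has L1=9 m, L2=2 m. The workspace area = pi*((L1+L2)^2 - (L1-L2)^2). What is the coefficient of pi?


Given: L1 = 9, L2 = 2
(L1+L2)^2 = (11)^2 = 121
(L1-L2)^2 = (7)^2 = 49
Difference = 121 - 49 = 72
This equals 4*L1*L2 = 4*9*2 = 72
Workspace area = 72*pi

72


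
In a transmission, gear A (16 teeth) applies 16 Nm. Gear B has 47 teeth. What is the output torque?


Given: N1 = 16, N2 = 47, T1 = 16 Nm
Using T2/T1 = N2/N1
T2 = T1 * N2 / N1
T2 = 16 * 47 / 16
T2 = 752 / 16
T2 = 47 Nm

47 Nm


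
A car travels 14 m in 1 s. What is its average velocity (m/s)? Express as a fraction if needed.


Given: distance d = 14 m, time t = 1 s
Using v = d / t
v = 14 / 1
v = 14 m/s

14 m/s


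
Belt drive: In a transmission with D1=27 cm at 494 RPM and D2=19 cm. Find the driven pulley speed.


Given: D1 = 27 cm, w1 = 494 RPM, D2 = 19 cm
Using D1*w1 = D2*w2
w2 = D1*w1 / D2
w2 = 27*494 / 19
w2 = 13338 / 19
w2 = 702 RPM

702 RPM


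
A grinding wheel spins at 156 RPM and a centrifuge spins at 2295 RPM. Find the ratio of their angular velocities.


Given: RPM_A = 156, RPM_B = 2295
omega = 2*pi*RPM/60, so omega_A/omega_B = RPM_A / RPM_B
omega_A/omega_B = 156 / 2295
omega_A/omega_B = 52/765

52/765


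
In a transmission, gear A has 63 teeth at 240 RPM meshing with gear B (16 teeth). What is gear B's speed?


Given: N1 = 63 teeth, w1 = 240 RPM, N2 = 16 teeth
Using N1*w1 = N2*w2
w2 = N1*w1 / N2
w2 = 63*240 / 16
w2 = 15120 / 16
w2 = 945 RPM

945 RPM


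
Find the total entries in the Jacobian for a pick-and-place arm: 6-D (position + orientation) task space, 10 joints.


Given: task space dimension = 6, joints = 10
Jacobian is a 6 x 10 matrix
Total entries = rows * columns
Total = 6 * 10
Total = 60

60


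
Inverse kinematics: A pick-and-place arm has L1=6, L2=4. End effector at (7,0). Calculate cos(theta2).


Given: L1 = 6, L2 = 4, target (x, y) = (7, 0)
Using cos(theta2) = (x^2 + y^2 - L1^2 - L2^2) / (2*L1*L2)
x^2 + y^2 = 7^2 + 0 = 49
L1^2 + L2^2 = 36 + 16 = 52
Numerator = 49 - 52 = -3
Denominator = 2*6*4 = 48
cos(theta2) = -3/48 = -1/16

-1/16


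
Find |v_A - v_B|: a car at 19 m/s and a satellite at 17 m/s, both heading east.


Given: v_A = 19 m/s east, v_B = 17 m/s east
Both move in the same direction; relative speed = |v_A - v_B|
|19 - 17| = |2|
= 2 m/s

2 m/s


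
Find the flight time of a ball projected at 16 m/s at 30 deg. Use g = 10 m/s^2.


Given: v0 = 16 m/s, theta = 30 deg, g = 10 m/s^2
sin(30) = 1/2
Using T = 2*v0*sin(theta) / g
T = 2*16*1/2 / 10
T = 16 / 10
T = 8/5 s

8/5 s


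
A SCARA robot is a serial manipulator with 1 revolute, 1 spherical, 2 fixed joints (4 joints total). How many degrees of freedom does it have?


Given: serial robot with 1 revolute, 1 spherical, 2 fixed joints
DOF contribution per joint type: revolute=1, prismatic=1, spherical=3, fixed=0
DOF = 1*1 + 1*3 + 2*0
DOF = 4

4


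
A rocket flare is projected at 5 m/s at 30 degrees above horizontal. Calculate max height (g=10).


Given: v0 = 5 m/s, theta = 30 deg, g = 10 m/s^2
sin^2(30) = 1/4
Using H = v0^2 * sin^2(theta) / (2*g)
H = 5^2 * 1/4 / (2*10)
H = 25 * 1/4 / 20
H = 25/4 / 20
H = 5/16 m

5/16 m


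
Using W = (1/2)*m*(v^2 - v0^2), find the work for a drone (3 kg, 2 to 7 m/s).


Given: m = 3 kg, v0 = 2 m/s, v = 7 m/s
Using W = (1/2)*m*(v^2 - v0^2)
v^2 = 7^2 = 49
v0^2 = 2^2 = 4
v^2 - v0^2 = 49 - 4 = 45
W = (1/2)*3*45 = 135/2 J

135/2 J


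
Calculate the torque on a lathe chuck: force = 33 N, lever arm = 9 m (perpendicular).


Given: F = 33 N, r = 9 m, angle = 90 deg (perpendicular)
Using tau = F * r * sin(90)
sin(90) = 1
tau = 33 * 9 * 1
tau = 297 Nm

297 Nm


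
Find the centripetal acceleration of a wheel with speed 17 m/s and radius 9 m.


Given: v = 17 m/s, r = 9 m
Using a_c = v^2 / r
a_c = 17^2 / 9
a_c = 289 / 9
a_c = 289/9 m/s^2

289/9 m/s^2


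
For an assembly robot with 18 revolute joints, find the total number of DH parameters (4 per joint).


Given: 18 joints, 4 DH parameters per joint (d, theta, a, alpha)
Total DH parameters = number_of_joints * 4
Total = 18 * 4
Total = 72

72


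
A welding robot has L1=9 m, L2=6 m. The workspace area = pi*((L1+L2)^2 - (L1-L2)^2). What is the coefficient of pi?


Given: L1 = 9, L2 = 6
(L1+L2)^2 = (15)^2 = 225
(L1-L2)^2 = (3)^2 = 9
Difference = 225 - 9 = 216
This equals 4*L1*L2 = 4*9*6 = 216
Workspace area = 216*pi

216


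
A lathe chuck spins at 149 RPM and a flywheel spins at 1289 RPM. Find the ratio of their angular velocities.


Given: RPM_A = 149, RPM_B = 1289
omega = 2*pi*RPM/60, so omega_A/omega_B = RPM_A / RPM_B
omega_A/omega_B = 149 / 1289
omega_A/omega_B = 149/1289

149/1289


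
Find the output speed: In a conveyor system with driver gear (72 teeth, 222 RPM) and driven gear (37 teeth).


Given: N1 = 72 teeth, w1 = 222 RPM, N2 = 37 teeth
Using N1*w1 = N2*w2
w2 = N1*w1 / N2
w2 = 72*222 / 37
w2 = 15984 / 37
w2 = 432 RPM

432 RPM


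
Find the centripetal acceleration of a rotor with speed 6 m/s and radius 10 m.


Given: v = 6 m/s, r = 10 m
Using a_c = v^2 / r
a_c = 6^2 / 10
a_c = 36 / 10
a_c = 18/5 m/s^2

18/5 m/s^2


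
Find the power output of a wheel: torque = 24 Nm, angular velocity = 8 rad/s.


Given: tau = 24 Nm, omega = 8 rad/s
Using P = tau * omega
P = 24 * 8
P = 192 W

192 W


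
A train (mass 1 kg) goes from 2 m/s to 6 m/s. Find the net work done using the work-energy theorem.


Given: m = 1 kg, v0 = 2 m/s, v = 6 m/s
Using W = (1/2)*m*(v^2 - v0^2)
v^2 = 6^2 = 36
v0^2 = 2^2 = 4
v^2 - v0^2 = 36 - 4 = 32
W = (1/2)*1*32 = 16 J

16 J


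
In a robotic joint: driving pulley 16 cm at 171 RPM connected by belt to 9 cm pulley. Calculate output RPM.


Given: D1 = 16 cm, w1 = 171 RPM, D2 = 9 cm
Using D1*w1 = D2*w2
w2 = D1*w1 / D2
w2 = 16*171 / 9
w2 = 2736 / 9
w2 = 304 RPM

304 RPM


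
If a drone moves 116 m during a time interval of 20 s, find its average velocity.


Given: distance d = 116 m, time t = 20 s
Using v = d / t
v = 116 / 20
v = 29/5 m/s

29/5 m/s


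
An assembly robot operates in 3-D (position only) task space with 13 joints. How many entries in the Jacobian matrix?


Given: task space dimension = 3, joints = 13
Jacobian is a 3 x 13 matrix
Total entries = rows * columns
Total = 3 * 13
Total = 39

39


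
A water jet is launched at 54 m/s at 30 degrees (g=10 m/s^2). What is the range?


Given: v0 = 54 m/s, theta = 30 deg, g = 10 m/s^2
sin(2*30) = sin(60) = sqrt(3)/2
Using R = v0^2 * sin(2*theta) / g
R = 54^2 * (sqrt(3)/2) / 10
R = 2916 * sqrt(3) / 20
R = 729/5*sqrt(3) m

729/5*sqrt(3) m


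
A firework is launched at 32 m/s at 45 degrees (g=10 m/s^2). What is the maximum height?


Given: v0 = 32 m/s, theta = 45 deg, g = 10 m/s^2
sin^2(45) = 1/2
Using H = v0^2 * sin^2(theta) / (2*g)
H = 32^2 * 1/2 / (2*10)
H = 1024 * 1/2 / 20
H = 512 / 20
H = 128/5 m

128/5 m


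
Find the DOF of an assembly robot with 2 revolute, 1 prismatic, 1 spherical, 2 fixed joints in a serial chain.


Given: serial robot with 2 revolute, 1 prismatic, 1 spherical, 2 fixed joints
DOF contribution per joint type: revolute=1, prismatic=1, spherical=3, fixed=0
DOF = 2*1 + 1*1 + 1*3 + 2*0
DOF = 6

6


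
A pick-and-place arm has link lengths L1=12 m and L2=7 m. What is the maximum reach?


Given: L1 = 12 m, L2 = 7 m
For a 2-link planar arm, max reach = L1 + L2 (fully extended)
Max reach = 12 + 7
Max reach = 19 m

19 m


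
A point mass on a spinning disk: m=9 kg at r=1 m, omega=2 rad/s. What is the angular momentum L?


Given: m = 9 kg, r = 1 m, omega = 2 rad/s
For a point mass: I = m*r^2
I = 9*1^2 = 9*1 = 9
L = I*omega = 9*2
L = 18 kg*m^2/s

18 kg*m^2/s


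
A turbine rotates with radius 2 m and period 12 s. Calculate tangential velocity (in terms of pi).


Given: radius r = 2 m, period T = 12 s
Using v = 2*pi*r / T
v = 2*pi*2 / 12
v = 4*pi / 12
v = 1/3*pi m/s

1/3*pi m/s


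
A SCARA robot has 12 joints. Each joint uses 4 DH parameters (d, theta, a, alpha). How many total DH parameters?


Given: 12 joints, 4 DH parameters per joint (d, theta, a, alpha)
Total DH parameters = number_of_joints * 4
Total = 12 * 4
Total = 48

48


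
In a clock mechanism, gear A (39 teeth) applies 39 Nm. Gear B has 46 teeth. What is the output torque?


Given: N1 = 39, N2 = 46, T1 = 39 Nm
Using T2/T1 = N2/N1
T2 = T1 * N2 / N1
T2 = 39 * 46 / 39
T2 = 1794 / 39
T2 = 46 Nm

46 Nm


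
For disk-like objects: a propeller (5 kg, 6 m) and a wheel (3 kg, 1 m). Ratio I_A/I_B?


Given: M1=5 kg, R1=6 m, M2=3 kg, R2=1 m
For a disk: I = (1/2)*M*R^2, so I_A/I_B = (M1*R1^2)/(M2*R2^2)
M1*R1^2 = 5*36 = 180
M2*R2^2 = 3*1 = 3
I_A/I_B = 180/3 = 60

60


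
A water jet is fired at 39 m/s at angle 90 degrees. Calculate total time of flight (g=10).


Given: v0 = 39 m/s, theta = 90 deg, g = 10 m/s^2
sin(90) = 1
Using T = 2*v0*sin(theta) / g
T = 2*39*1 / 10
T = 78 / 10
T = 39/5 s

39/5 s


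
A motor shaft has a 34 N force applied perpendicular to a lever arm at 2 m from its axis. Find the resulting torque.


Given: F = 34 N, r = 2 m, angle = 90 deg (perpendicular)
Using tau = F * r * sin(90)
sin(90) = 1
tau = 34 * 2 * 1
tau = 68 Nm

68 Nm


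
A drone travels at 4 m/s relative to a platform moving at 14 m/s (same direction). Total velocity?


Given: object velocity = 4 m/s, platform velocity = 14 m/s (same direction)
Using classical velocity addition: v_total = v_object + v_platform
v_total = 4 + 14
v_total = 18 m/s

18 m/s


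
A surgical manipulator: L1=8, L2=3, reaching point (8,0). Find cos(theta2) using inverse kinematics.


Given: L1 = 8, L2 = 3, target (x, y) = (8, 0)
Using cos(theta2) = (x^2 + y^2 - L1^2 - L2^2) / (2*L1*L2)
x^2 + y^2 = 8^2 + 0 = 64
L1^2 + L2^2 = 64 + 9 = 73
Numerator = 64 - 73 = -9
Denominator = 2*8*3 = 48
cos(theta2) = -9/48 = -3/16

-3/16


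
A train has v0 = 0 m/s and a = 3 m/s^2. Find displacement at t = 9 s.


Given: v0 = 0 m/s, a = 3 m/s^2, t = 9 s
Using s = v0*t + (1/2)*a*t^2
s = 0*9 + (1/2)*3*9^2
s = 0 + (1/2)*243
s = 0 + 243/2
s = 243/2

243/2 m


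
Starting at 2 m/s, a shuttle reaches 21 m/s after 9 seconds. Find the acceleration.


Given: initial velocity v0 = 2 m/s, final velocity v = 21 m/s, time t = 9 s
Using a = (v - v0) / t
a = (21 - 2) / 9
a = 19 / 9
a = 19/9 m/s^2

19/9 m/s^2


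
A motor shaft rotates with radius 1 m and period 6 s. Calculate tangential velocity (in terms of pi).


Given: radius r = 1 m, period T = 6 s
Using v = 2*pi*r / T
v = 2*pi*1 / 6
v = 2*pi / 6
v = 1/3*pi m/s

1/3*pi m/s


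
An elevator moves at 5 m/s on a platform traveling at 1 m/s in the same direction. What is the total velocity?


Given: object velocity = 5 m/s, platform velocity = 1 m/s (same direction)
Using classical velocity addition: v_total = v_object + v_platform
v_total = 5 + 1
v_total = 6 m/s

6 m/s


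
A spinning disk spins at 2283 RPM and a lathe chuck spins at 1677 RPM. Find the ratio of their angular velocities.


Given: RPM_A = 2283, RPM_B = 1677
omega = 2*pi*RPM/60, so omega_A/omega_B = RPM_A / RPM_B
omega_A/omega_B = 2283 / 1677
omega_A/omega_B = 761/559

761/559


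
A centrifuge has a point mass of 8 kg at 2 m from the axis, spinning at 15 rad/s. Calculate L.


Given: m = 8 kg, r = 2 m, omega = 15 rad/s
For a point mass: I = m*r^2
I = 8*2^2 = 8*4 = 32
L = I*omega = 32*15
L = 480 kg*m^2/s

480 kg*m^2/s


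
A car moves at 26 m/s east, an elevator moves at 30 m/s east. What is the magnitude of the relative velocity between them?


Given: v_A = 26 m/s east, v_B = 30 m/s east
Both move in the same direction; relative speed = |v_A - v_B|
|26 - 30| = |-4|
= 4 m/s

4 m/s


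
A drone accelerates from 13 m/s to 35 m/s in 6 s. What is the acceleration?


Given: initial velocity v0 = 13 m/s, final velocity v = 35 m/s, time t = 6 s
Using a = (v - v0) / t
a = (35 - 13) / 6
a = 22 / 6
a = 11/3 m/s^2

11/3 m/s^2


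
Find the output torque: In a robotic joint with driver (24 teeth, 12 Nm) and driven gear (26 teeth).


Given: N1 = 24, N2 = 26, T1 = 12 Nm
Using T2/T1 = N2/N1
T2 = T1 * N2 / N1
T2 = 12 * 26 / 24
T2 = 312 / 24
T2 = 13 Nm

13 Nm


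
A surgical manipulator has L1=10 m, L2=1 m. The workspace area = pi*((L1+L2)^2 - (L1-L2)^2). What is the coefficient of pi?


Given: L1 = 10, L2 = 1
(L1+L2)^2 = (11)^2 = 121
(L1-L2)^2 = (9)^2 = 81
Difference = 121 - 81 = 40
This equals 4*L1*L2 = 4*10*1 = 40
Workspace area = 40*pi

40


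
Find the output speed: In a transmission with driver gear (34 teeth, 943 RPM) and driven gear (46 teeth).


Given: N1 = 34 teeth, w1 = 943 RPM, N2 = 46 teeth
Using N1*w1 = N2*w2
w2 = N1*w1 / N2
w2 = 34*943 / 46
w2 = 32062 / 46
w2 = 697 RPM

697 RPM


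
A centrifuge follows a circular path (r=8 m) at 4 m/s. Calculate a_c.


Given: v = 4 m/s, r = 8 m
Using a_c = v^2 / r
a_c = 4^2 / 8
a_c = 16 / 8
a_c = 2 m/s^2

2 m/s^2


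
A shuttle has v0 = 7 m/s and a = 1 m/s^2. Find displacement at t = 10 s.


Given: v0 = 7 m/s, a = 1 m/s^2, t = 10 s
Using s = v0*t + (1/2)*a*t^2
s = 7*10 + (1/2)*1*10^2
s = 70 + (1/2)*100
s = 70 + 50
s = 120

120 m


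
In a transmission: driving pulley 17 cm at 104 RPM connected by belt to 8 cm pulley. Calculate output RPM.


Given: D1 = 17 cm, w1 = 104 RPM, D2 = 8 cm
Using D1*w1 = D2*w2
w2 = D1*w1 / D2
w2 = 17*104 / 8
w2 = 1768 / 8
w2 = 221 RPM

221 RPM


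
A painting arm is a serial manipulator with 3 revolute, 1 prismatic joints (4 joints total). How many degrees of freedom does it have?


Given: serial robot with 3 revolute, 1 prismatic joints
DOF contribution per joint type: revolute=1, prismatic=1, spherical=3, fixed=0
DOF = 3*1 + 1*1
DOF = 4

4


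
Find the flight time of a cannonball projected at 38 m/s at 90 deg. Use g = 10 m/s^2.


Given: v0 = 38 m/s, theta = 90 deg, g = 10 m/s^2
sin(90) = 1
Using T = 2*v0*sin(theta) / g
T = 2*38*1 / 10
T = 76 / 10
T = 38/5 s

38/5 s


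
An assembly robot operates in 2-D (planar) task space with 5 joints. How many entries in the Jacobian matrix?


Given: task space dimension = 2, joints = 5
Jacobian is a 2 x 5 matrix
Total entries = rows * columns
Total = 2 * 5
Total = 10

10


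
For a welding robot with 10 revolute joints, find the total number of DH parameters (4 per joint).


Given: 10 joints, 4 DH parameters per joint (d, theta, a, alpha)
Total DH parameters = number_of_joints * 4
Total = 10 * 4
Total = 40

40


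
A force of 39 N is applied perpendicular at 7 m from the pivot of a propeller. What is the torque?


Given: F = 39 N, r = 7 m, angle = 90 deg (perpendicular)
Using tau = F * r * sin(90)
sin(90) = 1
tau = 39 * 7 * 1
tau = 273 Nm

273 Nm


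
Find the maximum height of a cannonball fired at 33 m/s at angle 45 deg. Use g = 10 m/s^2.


Given: v0 = 33 m/s, theta = 45 deg, g = 10 m/s^2
sin^2(45) = 1/2
Using H = v0^2 * sin^2(theta) / (2*g)
H = 33^2 * 1/2 / (2*10)
H = 1089 * 1/2 / 20
H = 1089/2 / 20
H = 1089/40 m

1089/40 m


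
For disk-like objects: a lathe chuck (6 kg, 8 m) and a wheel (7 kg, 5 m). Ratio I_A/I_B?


Given: M1=6 kg, R1=8 m, M2=7 kg, R2=5 m
For a disk: I = (1/2)*M*R^2, so I_A/I_B = (M1*R1^2)/(M2*R2^2)
M1*R1^2 = 6*64 = 384
M2*R2^2 = 7*25 = 175
I_A/I_B = 384/175 = 384/175

384/175


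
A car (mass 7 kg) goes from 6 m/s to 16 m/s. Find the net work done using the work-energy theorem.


Given: m = 7 kg, v0 = 6 m/s, v = 16 m/s
Using W = (1/2)*m*(v^2 - v0^2)
v^2 = 16^2 = 256
v0^2 = 6^2 = 36
v^2 - v0^2 = 256 - 36 = 220
W = (1/2)*7*220 = 770 J

770 J


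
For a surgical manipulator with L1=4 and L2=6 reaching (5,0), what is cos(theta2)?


Given: L1 = 4, L2 = 6, target (x, y) = (5, 0)
Using cos(theta2) = (x^2 + y^2 - L1^2 - L2^2) / (2*L1*L2)
x^2 + y^2 = 5^2 + 0 = 25
L1^2 + L2^2 = 16 + 36 = 52
Numerator = 25 - 52 = -27
Denominator = 2*4*6 = 48
cos(theta2) = -27/48 = -9/16

-9/16


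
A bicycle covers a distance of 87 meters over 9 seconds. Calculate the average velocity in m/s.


Given: distance d = 87 m, time t = 9 s
Using v = d / t
v = 87 / 9
v = 29/3 m/s

29/3 m/s


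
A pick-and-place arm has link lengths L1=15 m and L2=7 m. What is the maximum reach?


Given: L1 = 15 m, L2 = 7 m
For a 2-link planar arm, max reach = L1 + L2 (fully extended)
Max reach = 15 + 7
Max reach = 22 m

22 m


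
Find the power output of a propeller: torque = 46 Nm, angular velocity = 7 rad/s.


Given: tau = 46 Nm, omega = 7 rad/s
Using P = tau * omega
P = 46 * 7
P = 322 W

322 W


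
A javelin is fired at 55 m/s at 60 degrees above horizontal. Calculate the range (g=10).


Given: v0 = 55 m/s, theta = 60 deg, g = 10 m/s^2
sin(2*60) = sin(120) = sqrt(3)/2
Using R = v0^2 * sin(2*theta) / g
R = 55^2 * (sqrt(3)/2) / 10
R = 3025 * sqrt(3) / 20
R = 605/4*sqrt(3) m

605/4*sqrt(3) m


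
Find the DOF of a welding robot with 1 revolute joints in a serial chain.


Given: serial robot with 1 revolute joints
DOF contribution per joint type: revolute=1, prismatic=1, spherical=3, fixed=0
DOF = 1*1
DOF = 1

1


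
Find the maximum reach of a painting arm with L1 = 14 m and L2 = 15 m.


Given: L1 = 14 m, L2 = 15 m
For a 2-link planar arm, max reach = L1 + L2 (fully extended)
Max reach = 14 + 15
Max reach = 29 m

29 m


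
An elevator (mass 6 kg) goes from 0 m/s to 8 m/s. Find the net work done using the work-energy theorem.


Given: m = 6 kg, v0 = 0 m/s, v = 8 m/s
Using W = (1/2)*m*(v^2 - v0^2)
v^2 = 8^2 = 64
v0^2 = 0^2 = 0
v^2 - v0^2 = 64 - 0 = 64
W = (1/2)*6*64 = 192 J

192 J


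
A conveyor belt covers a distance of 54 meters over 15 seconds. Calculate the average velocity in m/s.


Given: distance d = 54 m, time t = 15 s
Using v = d / t
v = 54 / 15
v = 18/5 m/s

18/5 m/s


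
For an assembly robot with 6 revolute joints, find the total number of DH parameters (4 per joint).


Given: 6 joints, 4 DH parameters per joint (d, theta, a, alpha)
Total DH parameters = number_of_joints * 4
Total = 6 * 4
Total = 24

24


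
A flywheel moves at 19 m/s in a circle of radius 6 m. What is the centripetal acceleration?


Given: v = 19 m/s, r = 6 m
Using a_c = v^2 / r
a_c = 19^2 / 6
a_c = 361 / 6
a_c = 361/6 m/s^2

361/6 m/s^2


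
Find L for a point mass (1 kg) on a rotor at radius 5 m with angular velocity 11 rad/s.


Given: m = 1 kg, r = 5 m, omega = 11 rad/s
For a point mass: I = m*r^2
I = 1*5^2 = 1*25 = 25
L = I*omega = 25*11
L = 275 kg*m^2/s

275 kg*m^2/s


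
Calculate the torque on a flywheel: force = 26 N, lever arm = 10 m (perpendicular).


Given: F = 26 N, r = 10 m, angle = 90 deg (perpendicular)
Using tau = F * r * sin(90)
sin(90) = 1
tau = 26 * 10 * 1
tau = 260 Nm

260 Nm


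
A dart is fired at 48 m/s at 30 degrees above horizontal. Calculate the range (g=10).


Given: v0 = 48 m/s, theta = 30 deg, g = 10 m/s^2
sin(2*30) = sin(60) = sqrt(3)/2
Using R = v0^2 * sin(2*theta) / g
R = 48^2 * (sqrt(3)/2) / 10
R = 2304 * sqrt(3) / 20
R = 576/5*sqrt(3) m

576/5*sqrt(3) m


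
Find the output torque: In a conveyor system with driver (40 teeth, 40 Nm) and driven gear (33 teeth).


Given: N1 = 40, N2 = 33, T1 = 40 Nm
Using T2/T1 = N2/N1
T2 = T1 * N2 / N1
T2 = 40 * 33 / 40
T2 = 1320 / 40
T2 = 33 Nm

33 Nm


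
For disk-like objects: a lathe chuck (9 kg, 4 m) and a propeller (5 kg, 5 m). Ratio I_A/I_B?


Given: M1=9 kg, R1=4 m, M2=5 kg, R2=5 m
For a disk: I = (1/2)*M*R^2, so I_A/I_B = (M1*R1^2)/(M2*R2^2)
M1*R1^2 = 9*16 = 144
M2*R2^2 = 5*25 = 125
I_A/I_B = 144/125 = 144/125

144/125


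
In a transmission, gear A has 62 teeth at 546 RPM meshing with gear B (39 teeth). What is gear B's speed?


Given: N1 = 62 teeth, w1 = 546 RPM, N2 = 39 teeth
Using N1*w1 = N2*w2
w2 = N1*w1 / N2
w2 = 62*546 / 39
w2 = 33852 / 39
w2 = 868 RPM

868 RPM


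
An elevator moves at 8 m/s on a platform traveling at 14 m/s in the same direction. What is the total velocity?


Given: object velocity = 8 m/s, platform velocity = 14 m/s (same direction)
Using classical velocity addition: v_total = v_object + v_platform
v_total = 8 + 14
v_total = 22 m/s

22 m/s


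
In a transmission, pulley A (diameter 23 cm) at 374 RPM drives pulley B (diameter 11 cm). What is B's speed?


Given: D1 = 23 cm, w1 = 374 RPM, D2 = 11 cm
Using D1*w1 = D2*w2
w2 = D1*w1 / D2
w2 = 23*374 / 11
w2 = 8602 / 11
w2 = 782 RPM

782 RPM


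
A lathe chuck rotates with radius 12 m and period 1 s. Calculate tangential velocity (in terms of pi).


Given: radius r = 12 m, period T = 1 s
Using v = 2*pi*r / T
v = 2*pi*12 / 1
v = 24*pi / 1
v = 24*pi m/s

24*pi m/s


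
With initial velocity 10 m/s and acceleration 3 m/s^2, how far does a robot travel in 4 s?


Given: v0 = 10 m/s, a = 3 m/s^2, t = 4 s
Using s = v0*t + (1/2)*a*t^2
s = 10*4 + (1/2)*3*4^2
s = 40 + (1/2)*48
s = 40 + 24
s = 64

64 m


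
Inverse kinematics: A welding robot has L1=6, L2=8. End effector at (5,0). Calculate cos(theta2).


Given: L1 = 6, L2 = 8, target (x, y) = (5, 0)
Using cos(theta2) = (x^2 + y^2 - L1^2 - L2^2) / (2*L1*L2)
x^2 + y^2 = 5^2 + 0 = 25
L1^2 + L2^2 = 36 + 64 = 100
Numerator = 25 - 100 = -75
Denominator = 2*6*8 = 96
cos(theta2) = -75/96 = -25/32

-25/32


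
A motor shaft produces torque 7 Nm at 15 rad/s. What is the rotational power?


Given: tau = 7 Nm, omega = 15 rad/s
Using P = tau * omega
P = 7 * 15
P = 105 W

105 W


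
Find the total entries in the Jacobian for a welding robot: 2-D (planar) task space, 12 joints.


Given: task space dimension = 2, joints = 12
Jacobian is a 2 x 12 matrix
Total entries = rows * columns
Total = 2 * 12
Total = 24

24


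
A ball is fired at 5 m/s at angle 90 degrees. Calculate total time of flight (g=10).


Given: v0 = 5 m/s, theta = 90 deg, g = 10 m/s^2
sin(90) = 1
Using T = 2*v0*sin(theta) / g
T = 2*5*1 / 10
T = 10 / 10
T = 1 s

1 s


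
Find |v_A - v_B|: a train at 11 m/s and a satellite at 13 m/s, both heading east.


Given: v_A = 11 m/s east, v_B = 13 m/s east
Both move in the same direction; relative speed = |v_A - v_B|
|11 - 13| = |-2|
= 2 m/s

2 m/s


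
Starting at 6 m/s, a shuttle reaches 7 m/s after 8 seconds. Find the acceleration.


Given: initial velocity v0 = 6 m/s, final velocity v = 7 m/s, time t = 8 s
Using a = (v - v0) / t
a = (7 - 6) / 8
a = 1 / 8
a = 1/8 m/s^2

1/8 m/s^2


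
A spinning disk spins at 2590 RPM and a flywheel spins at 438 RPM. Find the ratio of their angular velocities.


Given: RPM_A = 2590, RPM_B = 438
omega = 2*pi*RPM/60, so omega_A/omega_B = RPM_A / RPM_B
omega_A/omega_B = 2590 / 438
omega_A/omega_B = 1295/219

1295/219


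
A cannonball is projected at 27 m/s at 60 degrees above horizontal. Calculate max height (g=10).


Given: v0 = 27 m/s, theta = 60 deg, g = 10 m/s^2
sin^2(60) = 3/4
Using H = v0^2 * sin^2(theta) / (2*g)
H = 27^2 * 3/4 / (2*10)
H = 729 * 3/4 / 20
H = 2187/4 / 20
H = 2187/80 m

2187/80 m


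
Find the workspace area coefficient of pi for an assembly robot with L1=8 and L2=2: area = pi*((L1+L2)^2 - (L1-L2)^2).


Given: L1 = 8, L2 = 2
(L1+L2)^2 = (10)^2 = 100
(L1-L2)^2 = (6)^2 = 36
Difference = 100 - 36 = 64
This equals 4*L1*L2 = 4*8*2 = 64
Workspace area = 64*pi

64


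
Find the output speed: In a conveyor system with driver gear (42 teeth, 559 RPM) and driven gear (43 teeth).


Given: N1 = 42 teeth, w1 = 559 RPM, N2 = 43 teeth
Using N1*w1 = N2*w2
w2 = N1*w1 / N2
w2 = 42*559 / 43
w2 = 23478 / 43
w2 = 546 RPM

546 RPM


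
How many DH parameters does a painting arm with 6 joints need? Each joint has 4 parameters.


Given: 6 joints, 4 DH parameters per joint (d, theta, a, alpha)
Total DH parameters = number_of_joints * 4
Total = 6 * 4
Total = 24

24


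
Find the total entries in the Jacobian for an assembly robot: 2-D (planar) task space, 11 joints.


Given: task space dimension = 2, joints = 11
Jacobian is a 2 x 11 matrix
Total entries = rows * columns
Total = 2 * 11
Total = 22

22


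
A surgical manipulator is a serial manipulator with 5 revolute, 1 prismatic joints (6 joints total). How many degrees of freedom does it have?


Given: serial robot with 5 revolute, 1 prismatic joints
DOF contribution per joint type: revolute=1, prismatic=1, spherical=3, fixed=0
DOF = 5*1 + 1*1
DOF = 6

6


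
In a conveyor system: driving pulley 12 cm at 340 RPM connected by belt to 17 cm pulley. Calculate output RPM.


Given: D1 = 12 cm, w1 = 340 RPM, D2 = 17 cm
Using D1*w1 = D2*w2
w2 = D1*w1 / D2
w2 = 12*340 / 17
w2 = 4080 / 17
w2 = 240 RPM

240 RPM


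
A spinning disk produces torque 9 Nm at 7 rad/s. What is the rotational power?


Given: tau = 9 Nm, omega = 7 rad/s
Using P = tau * omega
P = 9 * 7
P = 63 W

63 W


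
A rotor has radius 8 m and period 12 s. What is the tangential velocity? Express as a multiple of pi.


Given: radius r = 8 m, period T = 12 s
Using v = 2*pi*r / T
v = 2*pi*8 / 12
v = 16*pi / 12
v = 4/3*pi m/s

4/3*pi m/s


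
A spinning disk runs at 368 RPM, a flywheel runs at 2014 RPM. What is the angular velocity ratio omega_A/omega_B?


Given: RPM_A = 368, RPM_B = 2014
omega = 2*pi*RPM/60, so omega_A/omega_B = RPM_A / RPM_B
omega_A/omega_B = 368 / 2014
omega_A/omega_B = 184/1007

184/1007


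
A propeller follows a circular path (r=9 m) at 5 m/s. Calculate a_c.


Given: v = 5 m/s, r = 9 m
Using a_c = v^2 / r
a_c = 5^2 / 9
a_c = 25 / 9
a_c = 25/9 m/s^2

25/9 m/s^2


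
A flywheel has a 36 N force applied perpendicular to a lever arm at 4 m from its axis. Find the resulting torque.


Given: F = 36 N, r = 4 m, angle = 90 deg (perpendicular)
Using tau = F * r * sin(90)
sin(90) = 1
tau = 36 * 4 * 1
tau = 144 Nm

144 Nm


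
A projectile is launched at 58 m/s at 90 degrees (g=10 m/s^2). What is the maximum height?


Given: v0 = 58 m/s, theta = 90 deg, g = 10 m/s^2
sin^2(90) = 1
Using H = v0^2 * sin^2(theta) / (2*g)
H = 58^2 * 1 / (2*10)
H = 3364 * 1 / 20
H = 3364 / 20
H = 841/5 m

841/5 m


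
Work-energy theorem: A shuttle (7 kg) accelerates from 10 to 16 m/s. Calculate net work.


Given: m = 7 kg, v0 = 10 m/s, v = 16 m/s
Using W = (1/2)*m*(v^2 - v0^2)
v^2 = 16^2 = 256
v0^2 = 10^2 = 100
v^2 - v0^2 = 256 - 100 = 156
W = (1/2)*7*156 = 546 J

546 J


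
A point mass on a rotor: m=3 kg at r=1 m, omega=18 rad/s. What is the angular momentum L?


Given: m = 3 kg, r = 1 m, omega = 18 rad/s
For a point mass: I = m*r^2
I = 3*1^2 = 3*1 = 3
L = I*omega = 3*18
L = 54 kg*m^2/s

54 kg*m^2/s


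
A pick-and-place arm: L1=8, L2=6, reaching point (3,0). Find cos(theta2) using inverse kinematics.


Given: L1 = 8, L2 = 6, target (x, y) = (3, 0)
Using cos(theta2) = (x^2 + y^2 - L1^2 - L2^2) / (2*L1*L2)
x^2 + y^2 = 3^2 + 0 = 9
L1^2 + L2^2 = 64 + 36 = 100
Numerator = 9 - 100 = -91
Denominator = 2*8*6 = 96
cos(theta2) = -91/96 = -91/96

-91/96


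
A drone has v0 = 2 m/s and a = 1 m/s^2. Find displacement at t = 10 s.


Given: v0 = 2 m/s, a = 1 m/s^2, t = 10 s
Using s = v0*t + (1/2)*a*t^2
s = 2*10 + (1/2)*1*10^2
s = 20 + (1/2)*100
s = 20 + 50
s = 70

70 m


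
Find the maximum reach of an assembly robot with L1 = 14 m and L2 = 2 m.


Given: L1 = 14 m, L2 = 2 m
For a 2-link planar arm, max reach = L1 + L2 (fully extended)
Max reach = 14 + 2
Max reach = 16 m

16 m


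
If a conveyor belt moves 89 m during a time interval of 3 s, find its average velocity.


Given: distance d = 89 m, time t = 3 s
Using v = d / t
v = 89 / 3
v = 89/3 m/s

89/3 m/s


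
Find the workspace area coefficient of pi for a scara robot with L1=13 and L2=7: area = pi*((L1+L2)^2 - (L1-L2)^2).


Given: L1 = 13, L2 = 7
(L1+L2)^2 = (20)^2 = 400
(L1-L2)^2 = (6)^2 = 36
Difference = 400 - 36 = 364
This equals 4*L1*L2 = 4*13*7 = 364
Workspace area = 364*pi

364


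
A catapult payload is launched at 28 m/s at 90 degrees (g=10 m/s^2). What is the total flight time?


Given: v0 = 28 m/s, theta = 90 deg, g = 10 m/s^2
sin(90) = 1
Using T = 2*v0*sin(theta) / g
T = 2*28*1 / 10
T = 56 / 10
T = 28/5 s

28/5 s


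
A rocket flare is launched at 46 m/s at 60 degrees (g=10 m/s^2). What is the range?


Given: v0 = 46 m/s, theta = 60 deg, g = 10 m/s^2
sin(2*60) = sin(120) = sqrt(3)/2
Using R = v0^2 * sin(2*theta) / g
R = 46^2 * (sqrt(3)/2) / 10
R = 2116 * sqrt(3) / 20
R = 529/5*sqrt(3) m

529/5*sqrt(3) m


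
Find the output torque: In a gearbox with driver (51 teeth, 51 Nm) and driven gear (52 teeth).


Given: N1 = 51, N2 = 52, T1 = 51 Nm
Using T2/T1 = N2/N1
T2 = T1 * N2 / N1
T2 = 51 * 52 / 51
T2 = 2652 / 51
T2 = 52 Nm

52 Nm


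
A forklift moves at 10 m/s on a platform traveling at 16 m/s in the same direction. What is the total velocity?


Given: object velocity = 10 m/s, platform velocity = 16 m/s (same direction)
Using classical velocity addition: v_total = v_object + v_platform
v_total = 10 + 16
v_total = 26 m/s

26 m/s


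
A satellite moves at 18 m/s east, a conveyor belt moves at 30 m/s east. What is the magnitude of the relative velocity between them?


Given: v_A = 18 m/s east, v_B = 30 m/s east
Both move in the same direction; relative speed = |v_A - v_B|
|18 - 30| = |-12|
= 12 m/s

12 m/s


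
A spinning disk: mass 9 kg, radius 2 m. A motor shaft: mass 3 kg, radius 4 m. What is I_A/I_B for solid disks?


Given: M1=9 kg, R1=2 m, M2=3 kg, R2=4 m
For a disk: I = (1/2)*M*R^2, so I_A/I_B = (M1*R1^2)/(M2*R2^2)
M1*R1^2 = 9*4 = 36
M2*R2^2 = 3*16 = 48
I_A/I_B = 36/48 = 3/4

3/4


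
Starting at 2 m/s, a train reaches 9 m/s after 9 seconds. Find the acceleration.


Given: initial velocity v0 = 2 m/s, final velocity v = 9 m/s, time t = 9 s
Using a = (v - v0) / t
a = (9 - 2) / 9
a = 7 / 9
a = 7/9 m/s^2

7/9 m/s^2


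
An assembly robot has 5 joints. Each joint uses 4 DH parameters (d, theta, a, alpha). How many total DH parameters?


Given: 5 joints, 4 DH parameters per joint (d, theta, a, alpha)
Total DH parameters = number_of_joints * 4
Total = 5 * 4
Total = 20

20
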